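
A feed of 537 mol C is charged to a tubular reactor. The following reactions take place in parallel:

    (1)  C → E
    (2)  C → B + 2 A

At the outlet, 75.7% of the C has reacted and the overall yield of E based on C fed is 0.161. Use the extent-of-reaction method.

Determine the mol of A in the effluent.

Yield of E: 1ξ₁ / 537 = 0.161 → ξ₁ = 86.46 mol.
Conversion of C: 1ξ₁ + 1ξ₂ = 0.757 × 537 = 406.5 → ξ₂ = 320.1 mol.
Outlet amounts (n = n₀ + Σ ν·ξ):
  C: 537 − 1(86.46) − 1(320.1) = 130.5
  E: 0 + 1(86.46) = 86.46
  B: 0 + 1(320.1) = 320.1
  A: 0 + 2(320.1) = 640.1

640 mol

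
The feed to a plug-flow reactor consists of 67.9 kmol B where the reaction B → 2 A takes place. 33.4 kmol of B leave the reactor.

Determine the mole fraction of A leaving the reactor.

0.674

For B: n = n₀ − 1ξ → 33.4 = 67.9 − 1ξ, giving ξ = 34.5 kmol.
Outlet amounts (n = n₀ + ν ξ):
  B: 67.9 − 1(34.5) = 33.4
  A: 0 + 2(34.5) = 69
Total out = 102.4 kmol; y_A = 69 / 102.4 = 0.6738.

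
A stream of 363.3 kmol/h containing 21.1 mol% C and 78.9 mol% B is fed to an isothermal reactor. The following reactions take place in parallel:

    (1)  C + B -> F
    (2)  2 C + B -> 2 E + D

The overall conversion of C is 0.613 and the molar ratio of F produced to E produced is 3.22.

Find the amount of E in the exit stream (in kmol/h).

Conversion of C: C consumed = 0.613 × 76.66 = 46.99 kmol/h = 1ξ₁ + 2ξ₂.
Selectivity: 1ξ₁ / (2ξ₂) = 3.22 → ξ₁ = 6.44 ξ₂.
Substitute: (1·6.44 + 2) ξ₂ = 46.99 → ξ₂ = 5.568 kmol/h, ξ₁ = 35.86 kmol/h.
Outlet amounts (n = n₀ + Σ ν·ξ):
  C: 76.66 − 1(35.86) − 2(5.568) = 29.67
  B: 286.6 − 1(35.86) − 1(5.568) = 245.2
  F: 0 + 1(35.86) = 35.86
  E: 0 + 2(5.568) = 11.14
  D: 0 + 1(5.568) = 5.568

11.1 kmol/h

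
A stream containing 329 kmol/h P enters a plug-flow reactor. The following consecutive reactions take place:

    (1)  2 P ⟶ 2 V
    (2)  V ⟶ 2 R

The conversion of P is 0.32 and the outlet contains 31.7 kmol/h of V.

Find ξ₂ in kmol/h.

ξ₂ = 73.6 kmol/h

Conversion of P: P consumed = 2ξ₁ = 0.32 × 329 → ξ₁ = 52.64 kmol/h.
V balance: n_V = 0 + 2ξ₁ − 1ξ₂ = 31.7 → ξ₂ = (2·52.64 − 31.7)/1 = 73.58 kmol/h.
Outlet amounts (n = n₀ + Σ ν·ξ):
  P: 329 − 2(52.64) = 223.7
  V: 0 + 2(52.64) − 1(73.58) = 31.7
  R: 0 + 2(73.58) = 147.2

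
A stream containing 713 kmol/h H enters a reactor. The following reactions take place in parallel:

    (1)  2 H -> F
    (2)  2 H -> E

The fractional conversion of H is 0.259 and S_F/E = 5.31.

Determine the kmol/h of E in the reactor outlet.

Conversion of H: H consumed = 0.259 × 713 = 184.7 kmol/h = 2ξ₁ + 2ξ₂.
Selectivity: 1ξ₁ / (1ξ₂) = 5.31 → ξ₁ = 5.31 ξ₂.
Substitute: (2·5.31 + 2) ξ₂ = 184.7 → ξ₂ = 14.63 kmol/h, ξ₁ = 77.7 kmol/h.
Outlet amounts (n = n₀ + Σ ν·ξ):
  H: 713 − 2(77.7) − 2(14.63) = 528.3
  F: 0 + 1(77.7) = 77.7
  E: 0 + 1(14.63) = 14.63

14.6 kmol/h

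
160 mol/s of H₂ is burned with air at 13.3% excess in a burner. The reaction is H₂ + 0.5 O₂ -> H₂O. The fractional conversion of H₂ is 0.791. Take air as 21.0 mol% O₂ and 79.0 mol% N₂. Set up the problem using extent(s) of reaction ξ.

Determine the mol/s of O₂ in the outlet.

Stoichiometric O₂ = 0.5 × 160 = 80 mol/s; O₂ fed = 80 × 1.133 = 90.64 mol/s.
N₂ fed = 90.64 × 79/21 = 341 mol/s.
Fuel reacted = 0.791 × 160 → ξ = 126.6 mol/s.
Outlet (n = n₀ + ν ξ):
  H₂: 160 − 1(126.6) = 33.44
  O₂: 90.64 − 0.5(126.6) = 27.36
  N₂: 341 (inert)
  H₂O: 0 + 1(126.6) = 126.6

27.4 mol/s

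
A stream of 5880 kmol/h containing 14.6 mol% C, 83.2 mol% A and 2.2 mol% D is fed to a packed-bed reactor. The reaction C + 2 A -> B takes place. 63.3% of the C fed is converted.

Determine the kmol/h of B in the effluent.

C reacted = 0.633 × 858.5 = 543.4 kmol/h; ν_C = −1, so ξ = 543.4/1 = 543.4 kmol/h.
Outlet amounts (n = n₀ + ν ξ):
  C: 858.5 − 1(543.4) = 315.1
  A: 4892 − 2(543.4) = 3805
  B: 0 + 1(543.4) = 543.4
  D: 129.4 (inert)

543 kmol/h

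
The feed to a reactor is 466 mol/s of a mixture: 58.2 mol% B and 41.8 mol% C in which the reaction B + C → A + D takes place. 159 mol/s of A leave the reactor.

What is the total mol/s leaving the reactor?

466 mol/s

For A: n = n₀ + 1ξ → 159 = 0 + 1ξ, giving ξ = 159 mol/s.
Outlet amounts (n = n₀ + ν ξ):
  B: 271.2 − 1(159) = 112.2
  C: 194.8 − 1(159) = 35.79
  A: 0 + 1(159) = 159
  D: 0 + 1(159) = 159
Total out = 112.2 + 35.79 + 159 + 159 = 466 mol/s.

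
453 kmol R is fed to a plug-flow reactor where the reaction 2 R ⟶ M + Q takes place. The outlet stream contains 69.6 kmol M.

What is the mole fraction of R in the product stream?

0.693

For M: n = n₀ + 1ξ → 69.6 = 0 + 1ξ, giving ξ = 69.6 kmol.
Outlet amounts (n = n₀ + ν ξ):
  R: 453 − 2(69.6) = 313.8
  M: 0 + 1(69.6) = 69.6
  Q: 0 + 1(69.6) = 69.6
Total out = 453 kmol; y_R = 313.8 / 453 = 0.6927.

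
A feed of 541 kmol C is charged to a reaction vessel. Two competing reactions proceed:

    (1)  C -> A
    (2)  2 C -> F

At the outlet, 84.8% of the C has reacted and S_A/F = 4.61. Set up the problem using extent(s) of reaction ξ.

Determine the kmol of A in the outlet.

Conversion of C: C consumed = 0.848 × 541 = 458.8 kmol = 1ξ₁ + 2ξ₂.
Selectivity: 1ξ₁ / (1ξ₂) = 4.61 → ξ₁ = 4.61 ξ₂.
Substitute: (1·4.61 + 2) ξ₂ = 458.8 → ξ₂ = 69.41 kmol, ξ₁ = 320 kmol.
Outlet amounts (n = n₀ + Σ ν·ξ):
  C: 541 − 1(320) − 2(69.41) = 82.23
  A: 0 + 1(320) = 320
  F: 0 + 1(69.41) = 69.41

320 kmol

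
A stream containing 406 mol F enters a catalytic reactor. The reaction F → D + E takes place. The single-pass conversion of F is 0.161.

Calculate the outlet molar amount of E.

F reacted = 0.161 × 406 = 65.37 mol; ν_F = −1, so ξ = 65.37/1 = 65.37 mol.
Outlet amounts (n = n₀ + ν ξ):
  F: 406 − 1(65.37) = 340.6
  D: 0 + 1(65.37) = 65.37
  E: 0 + 1(65.37) = 65.37

65.4 mol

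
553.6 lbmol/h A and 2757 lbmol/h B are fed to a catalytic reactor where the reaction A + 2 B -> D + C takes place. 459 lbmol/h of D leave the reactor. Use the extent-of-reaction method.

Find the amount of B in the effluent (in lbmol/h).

1840 lbmol/h

For D: n = n₀ + 1ξ → 459 = 0 + 1ξ, giving ξ = 459 lbmol/h.
Outlet amounts (n = n₀ + ν ξ):
  A: 553.6 − 1(459) = 94.6
  B: 2757 − 2(459) = 1839
  D: 0 + 1(459) = 459
  C: 0 + 1(459) = 459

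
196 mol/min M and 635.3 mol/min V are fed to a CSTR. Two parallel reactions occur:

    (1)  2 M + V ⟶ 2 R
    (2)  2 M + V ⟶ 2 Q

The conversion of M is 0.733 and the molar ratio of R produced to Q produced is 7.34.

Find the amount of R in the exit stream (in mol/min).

126 mol/min

Conversion of M: M consumed = 0.733 × 196 = 143.7 mol/min = 2ξ₁ + 2ξ₂.
Selectivity: 2ξ₁ / (2ξ₂) = 7.34 → ξ₁ = 7.34 ξ₂.
Substitute: (2·7.34 + 2) ξ₂ = 143.7 → ξ₂ = 8.613 mol/min, ξ₁ = 63.22 mol/min.
Outlet amounts (n = n₀ + Σ ν·ξ):
  M: 196 − 2(63.22) − 2(8.613) = 52.33
  V: 635.3 − 1(63.22) − 1(8.613) = 563.5
  R: 0 + 2(63.22) = 126.4
  Q: 0 + 2(8.613) = 17.23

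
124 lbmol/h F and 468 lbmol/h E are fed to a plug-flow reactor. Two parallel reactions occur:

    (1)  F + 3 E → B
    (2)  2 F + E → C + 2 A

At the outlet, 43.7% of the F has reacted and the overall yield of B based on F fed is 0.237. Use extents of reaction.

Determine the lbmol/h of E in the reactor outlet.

Yield of B: 1ξ₁ / 124 = 0.237 → ξ₁ = 29.39 lbmol/h.
Conversion of F: 1ξ₁ + 2ξ₂ = 0.437 × 124 = 54.19 → ξ₂ = 12.4 lbmol/h.
Outlet amounts (n = n₀ + Σ ν·ξ):
  F: 124 − 1(29.39) − 2(12.4) = 69.81
  E: 468 − 3(29.39) − 1(12.4) = 367.4
  B: 0 + 1(29.39) = 29.39
  C: 0 + 1(12.4) = 12.4
  A: 0 + 2(12.4) = 24.8

367 lbmol/h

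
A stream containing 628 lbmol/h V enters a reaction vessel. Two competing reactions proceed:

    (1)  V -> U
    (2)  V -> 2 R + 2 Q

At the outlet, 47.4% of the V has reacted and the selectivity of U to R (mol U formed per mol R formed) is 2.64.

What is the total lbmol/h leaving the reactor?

770 lbmol/h

Conversion of V: V consumed = 0.474 × 628 = 297.7 lbmol/h = 1ξ₁ + 1ξ₂.
Selectivity: 1ξ₁ / (2ξ₂) = 2.64 → ξ₁ = 5.28 ξ₂.
Substitute: (1·5.28 + 1) ξ₂ = 297.7 → ξ₂ = 47.4 lbmol/h, ξ₁ = 250.3 lbmol/h.
Outlet amounts (n = n₀ + Σ ν·ξ):
  V: 628 − 1(250.3) − 1(47.4) = 330.3
  U: 0 + 1(250.3) = 250.3
  R: 0 + 2(47.4) = 94.8
  Q: 0 + 2(47.4) = 94.8
Total out = 330.3 + 250.3 + 94.8 + 94.8 = 770.2 lbmol/h.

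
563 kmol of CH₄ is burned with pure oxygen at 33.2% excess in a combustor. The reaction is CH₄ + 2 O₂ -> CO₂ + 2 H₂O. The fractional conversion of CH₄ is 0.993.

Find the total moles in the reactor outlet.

Stoichiometric O₂ = 2 × 563 = 1126 kmol; O₂ fed = 1126 × 1.332 = 1500 kmol.
Fuel reacted = 0.993 × 563 → ξ = 559.1 kmol.
Outlet (n = n₀ + ν ξ):
  CH₄: 563 − 1(559.1) = 3.941
  O₂: 1500 − 2(559.1) = 381.7
  CO₂: 0 + 1(559.1) = 559.1
  H₂O: 0 + 2(559.1) = 1118
Total out = 3.941 + 381.7 + 559.1 + 1118 = 2063 kmol.

2060 kmol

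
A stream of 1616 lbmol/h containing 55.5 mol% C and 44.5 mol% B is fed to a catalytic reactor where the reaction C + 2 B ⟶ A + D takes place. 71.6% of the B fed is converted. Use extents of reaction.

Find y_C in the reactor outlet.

B reacted = 0.716 × 719.1 = 514.9 lbmol/h; ν_B = −2, so ξ = 514.9/2 = 257.4 lbmol/h.
Outlet amounts (n = n₀ + ν ξ):
  C: 896.9 − 1(257.4) = 639.4
  B: 719.1 − 2(257.4) = 204.2
  A: 0 + 1(257.4) = 257.4
  D: 0 + 1(257.4) = 257.4
Total out = 1359 lbmol/h; y_C = 639.4 / 1359 = 0.4707.

0.471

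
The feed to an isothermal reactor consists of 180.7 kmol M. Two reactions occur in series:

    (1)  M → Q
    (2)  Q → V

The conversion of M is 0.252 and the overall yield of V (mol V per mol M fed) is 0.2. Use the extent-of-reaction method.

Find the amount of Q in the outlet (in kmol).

9.4 kmol

Conversion of M: M consumed = 1ξ₁ = 0.252 × 180.7 → ξ₁ = 45.54 kmol.
Yield of V: 1ξ₂ / 180.7 = 0.2 → ξ₂ = 36.14 kmol.
Outlet amounts (n = n₀ + Σ ν·ξ):
  M: 180.7 − 1(45.54) = 135.2
  Q: 0 + 1(45.54) − 1(36.14) = 9.396
  V: 0 + 1(36.14) = 36.14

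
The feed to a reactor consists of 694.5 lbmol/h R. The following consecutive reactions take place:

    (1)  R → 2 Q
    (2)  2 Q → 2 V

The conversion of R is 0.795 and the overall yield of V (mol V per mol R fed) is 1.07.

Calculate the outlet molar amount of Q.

Conversion of R: R consumed = 1ξ₁ = 0.795 × 694.5 → ξ₁ = 552.1 lbmol/h.
Yield of V: 2ξ₂ / 694.5 = 1.07 → ξ₂ = 371.6 lbmol/h.
Outlet amounts (n = n₀ + Σ ν·ξ):
  R: 694.5 − 1(552.1) = 142.4
  Q: 0 + 2(552.1) − 2(371.6) = 361.1
  V: 0 + 2(371.6) = 743.1

361 lbmol/h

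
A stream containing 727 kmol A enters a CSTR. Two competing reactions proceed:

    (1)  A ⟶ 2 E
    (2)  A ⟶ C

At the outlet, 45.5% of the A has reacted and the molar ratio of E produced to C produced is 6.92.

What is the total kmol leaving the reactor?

984 kmol

Conversion of A: A consumed = 0.455 × 727 = 330.8 kmol = 1ξ₁ + 1ξ₂.
Selectivity: 2ξ₁ / (1ξ₂) = 6.92 → ξ₁ = 3.46 ξ₂.
Substitute: (1·3.46 + 1) ξ₂ = 330.8 → ξ₂ = 74.17 kmol, ξ₁ = 256.6 kmol.
Outlet amounts (n = n₀ + Σ ν·ξ):
  A: 727 − 1(256.6) − 1(74.17) = 396.2
  E: 0 + 2(256.6) = 513.2
  C: 0 + 1(74.17) = 74.17
Total out = 396.2 + 513.2 + 74.17 = 983.6 kmol.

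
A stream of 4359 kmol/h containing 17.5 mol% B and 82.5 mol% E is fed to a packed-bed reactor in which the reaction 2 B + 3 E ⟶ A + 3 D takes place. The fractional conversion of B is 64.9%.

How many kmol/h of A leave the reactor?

248 kmol/h

B reacted = 0.649 × 762.8 = 495.1 kmol/h; ν_B = −2, so ξ = 495.1/2 = 247.5 kmol/h.
Outlet amounts (n = n₀ + ν ξ):
  B: 762.8 − 2(247.5) = 267.8
  E: 3596 − 3(247.5) = 2854
  A: 0 + 1(247.5) = 247.5
  D: 0 + 3(247.5) = 742.6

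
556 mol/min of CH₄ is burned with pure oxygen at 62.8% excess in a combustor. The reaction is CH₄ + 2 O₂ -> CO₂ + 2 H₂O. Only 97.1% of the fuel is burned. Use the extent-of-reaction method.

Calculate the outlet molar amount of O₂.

Stoichiometric O₂ = 2 × 556 = 1112 mol/min; O₂ fed = 1112 × 1.628 = 1810 mol/min.
Fuel reacted = 0.971 × 556 → ξ = 539.9 mol/min.
Outlet (n = n₀ + ν ξ):
  CH₄: 556 − 1(539.9) = 16.12
  O₂: 1810 − 2(539.9) = 730.6
  CO₂: 0 + 1(539.9) = 539.9
  H₂O: 0 + 2(539.9) = 1080

731 mol/min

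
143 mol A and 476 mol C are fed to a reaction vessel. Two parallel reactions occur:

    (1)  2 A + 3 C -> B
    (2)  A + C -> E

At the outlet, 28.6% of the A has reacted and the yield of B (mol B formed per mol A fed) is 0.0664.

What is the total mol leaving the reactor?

Yield of B: 1ξ₁ / 143 = 0.0664 → ξ₁ = 9.495 mol.
Conversion of A: 2ξ₁ + 1ξ₂ = 0.286 × 143 = 40.9 → ξ₂ = 21.91 mol.
Outlet amounts (n = n₀ + Σ ν·ξ):
  A: 143 − 2(9.495) − 1(21.91) = 102.1
  C: 476 − 3(9.495) − 1(21.91) = 425.6
  B: 0 + 1(9.495) = 9.495
  E: 0 + 1(21.91) = 21.91
Total out = 102.1 + 425.6 + 9.495 + 21.91 = 559.1 mol.

559 mol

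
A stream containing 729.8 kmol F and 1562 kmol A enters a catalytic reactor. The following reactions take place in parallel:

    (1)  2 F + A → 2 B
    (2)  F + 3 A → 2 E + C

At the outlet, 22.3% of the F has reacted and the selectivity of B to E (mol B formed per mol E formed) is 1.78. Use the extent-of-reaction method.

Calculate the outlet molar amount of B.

127 kmol

Conversion of F: F consumed = 0.223 × 729.8 = 162.7 kmol = 2ξ₁ + 1ξ₂.
Selectivity: 2ξ₁ / (2ξ₂) = 1.78 → ξ₁ = 1.78 ξ₂.
Substitute: (2·1.78 + 1) ξ₂ = 162.7 → ξ₂ = 35.69 kmol, ξ₁ = 63.53 kmol.
Outlet amounts (n = n₀ + Σ ν·ξ):
  F: 729.8 − 2(63.53) − 1(35.69) = 567.1
  A: 1562 − 1(63.53) − 3(35.69) = 1391
  B: 0 + 2(63.53) = 127.1
  E: 0 + 2(35.69) = 71.38
  C: 0 + 1(35.69) = 35.69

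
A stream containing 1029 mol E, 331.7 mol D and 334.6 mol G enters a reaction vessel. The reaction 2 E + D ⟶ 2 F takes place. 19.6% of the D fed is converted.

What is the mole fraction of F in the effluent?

0.0798

D reacted = 0.196 × 331.7 = 65.01 mol; ν_D = −1, so ξ = 65.01/1 = 65.01 mol.
Outlet amounts (n = n₀ + ν ξ):
  E: 1029 − 2(65.01) = 899
  D: 331.7 − 1(65.01) = 266.7
  F: 0 + 2(65.01) = 130
  G: 334.6 (inert)
Total out = 1630 mol; y_F = 130 / 1630 = 0.07976.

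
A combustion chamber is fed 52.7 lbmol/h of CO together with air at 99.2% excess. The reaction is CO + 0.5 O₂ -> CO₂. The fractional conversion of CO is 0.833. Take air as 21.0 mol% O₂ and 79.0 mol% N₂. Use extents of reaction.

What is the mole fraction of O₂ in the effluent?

0.109

Stoichiometric O₂ = 0.5 × 52.7 = 26.35 lbmol/h; O₂ fed = 26.35 × 1.992 = 52.49 lbmol/h.
N₂ fed = 52.49 × 79/21 = 197.5 lbmol/h.
Fuel reacted = 0.833 × 52.7 → ξ = 43.9 lbmol/h.
Outlet (n = n₀ + ν ξ):
  CO: 52.7 − 1(43.9) = 8.801
  O₂: 52.49 − 0.5(43.9) = 30.54
  N₂: 197.5 (inert)
  CO₂: 0 + 1(43.9) = 43.9
Total out = 280.7 lbmol/h; y_O₂ = 30.54 / 280.7 = 0.1088.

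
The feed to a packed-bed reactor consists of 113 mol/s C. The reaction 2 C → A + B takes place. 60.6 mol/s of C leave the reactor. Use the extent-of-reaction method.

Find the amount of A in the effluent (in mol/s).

26.2 mol/s

For C: n = n₀ − 2ξ → 60.6 = 113 − 2ξ, giving ξ = 26.2 mol/s.
Outlet amounts (n = n₀ + ν ξ):
  C: 113 − 2(26.2) = 60.6
  A: 0 + 1(26.2) = 26.2
  B: 0 + 1(26.2) = 26.2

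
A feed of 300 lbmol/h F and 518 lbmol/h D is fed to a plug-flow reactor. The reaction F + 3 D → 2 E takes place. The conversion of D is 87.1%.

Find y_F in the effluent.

D reacted = 0.871 × 518 = 451.2 lbmol/h; ν_D = −3, so ξ = 451.2/3 = 150.4 lbmol/h.
Outlet amounts (n = n₀ + ν ξ):
  F: 300 − 1(150.4) = 149.6
  D: 518 − 3(150.4) = 66.82
  E: 0 + 2(150.4) = 300.8
Total out = 517.2 lbmol/h; y_F = 149.6 / 517.2 = 0.2893.

0.289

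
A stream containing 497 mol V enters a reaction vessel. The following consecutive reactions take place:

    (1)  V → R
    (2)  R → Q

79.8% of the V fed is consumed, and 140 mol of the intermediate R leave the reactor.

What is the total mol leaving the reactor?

497 mol

Conversion of V: V consumed = 1ξ₁ = 0.798 × 497 → ξ₁ = 396.6 mol.
R balance: n_R = 0 + 1ξ₁ − 1ξ₂ = 140 → ξ₂ = (1·396.6 − 140)/1 = 256.6 mol.
Outlet amounts (n = n₀ + Σ ν·ξ):
  V: 497 − 1(396.6) = 100.4
  R: 0 + 1(396.6) − 1(256.6) = 140
  Q: 0 + 1(256.6) = 256.6
Total out = 100.4 + 140 + 256.6 = 497 mol.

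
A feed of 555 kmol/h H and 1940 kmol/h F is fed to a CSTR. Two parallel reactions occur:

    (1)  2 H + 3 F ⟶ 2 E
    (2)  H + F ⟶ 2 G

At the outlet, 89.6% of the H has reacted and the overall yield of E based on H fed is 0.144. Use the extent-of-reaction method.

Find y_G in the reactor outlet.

Yield of E: 2ξ₁ / 555 = 0.144 → ξ₁ = 39.96 kmol/h.
Conversion of H: 2ξ₁ + 1ξ₂ = 0.896 × 555 = 497.3 → ξ₂ = 417.4 kmol/h.
Outlet amounts (n = n₀ + Σ ν·ξ):
  H: 555 − 2(39.96) − 1(417.4) = 57.72
  F: 1940 − 3(39.96) − 1(417.4) = 1403
  E: 0 + 2(39.96) = 79.92
  G: 0 + 2(417.4) = 834.7
Total out = 2375 kmol/h; y_G = 834.7 / 2375 = 0.3514.

0.351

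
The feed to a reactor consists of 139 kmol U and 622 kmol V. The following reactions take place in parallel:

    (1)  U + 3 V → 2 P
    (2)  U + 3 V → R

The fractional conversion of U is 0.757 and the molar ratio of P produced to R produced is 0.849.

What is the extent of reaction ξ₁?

ξ₁ = 31.4 kmol

Conversion of U: U consumed = 0.757 × 139 = 105.2 kmol = 1ξ₁ + 1ξ₂.
Selectivity: 2ξ₁ / (1ξ₂) = 0.849 → ξ₁ = 0.4245 ξ₂.
Substitute: (1·0.4245 + 1) ξ₂ = 105.2 → ξ₂ = 73.87 kmol, ξ₁ = 31.36 kmol.
Outlet amounts (n = n₀ + Σ ν·ξ):
  U: 139 − 1(31.36) − 1(73.87) = 33.78
  V: 622 − 3(31.36) − 3(73.87) = 306.3
  P: 0 + 2(31.36) = 62.71
  R: 0 + 1(73.87) = 73.87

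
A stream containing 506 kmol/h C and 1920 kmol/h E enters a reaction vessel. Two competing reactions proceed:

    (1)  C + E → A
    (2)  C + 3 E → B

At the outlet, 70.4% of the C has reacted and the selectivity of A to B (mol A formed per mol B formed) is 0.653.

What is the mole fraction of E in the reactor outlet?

Conversion of C: C consumed = 0.704 × 506 = 356.2 kmol/h = 1ξ₁ + 1ξ₂.
Selectivity: 1ξ₁ / (1ξ₂) = 0.653 → ξ₁ = 0.653 ξ₂.
Substitute: (1·0.653 + 1) ξ₂ = 356.2 → ξ₂ = 215.5 kmol/h, ξ₁ = 140.7 kmol/h.
Outlet amounts (n = n₀ + Σ ν·ξ):
  C: 506 − 1(140.7) − 1(215.5) = 149.8
  E: 1920 − 1(140.7) − 3(215.5) = 1133
  A: 0 + 1(140.7) = 140.7
  B: 0 + 1(215.5) = 215.5
Total out = 1639 kmol/h; y_E = 1133 / 1639 = 0.6912.

0.691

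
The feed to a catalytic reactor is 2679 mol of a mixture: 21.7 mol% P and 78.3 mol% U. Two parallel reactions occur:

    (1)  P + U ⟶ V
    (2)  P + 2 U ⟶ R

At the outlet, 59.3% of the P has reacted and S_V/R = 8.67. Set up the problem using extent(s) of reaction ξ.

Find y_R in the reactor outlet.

0.0155

Conversion of P: P consumed = 0.593 × 581.3 = 344.7 mol = 1ξ₁ + 1ξ₂.
Selectivity: 1ξ₁ / (1ξ₂) = 8.67 → ξ₁ = 8.67 ξ₂.
Substitute: (1·8.67 + 1) ξ₂ = 344.7 → ξ₂ = 35.65 mol, ξ₁ = 309.1 mol.
Outlet amounts (n = n₀ + Σ ν·ξ):
  P: 581.3 − 1(309.1) − 1(35.65) = 236.6
  U: 2098 − 1(309.1) − 2(35.65) = 1717
  V: 0 + 1(309.1) = 309.1
  R: 0 + 1(35.65) = 35.65
Total out = 2299 mol; y_R = 35.65 / 2299 = 0.01551.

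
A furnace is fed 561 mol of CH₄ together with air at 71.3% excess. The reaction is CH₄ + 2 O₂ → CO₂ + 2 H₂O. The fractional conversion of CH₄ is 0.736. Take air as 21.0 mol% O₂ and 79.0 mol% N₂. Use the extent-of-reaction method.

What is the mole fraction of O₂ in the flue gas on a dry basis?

Stoichiometric O₂ = 2 × 561 = 1122 mol; O₂ fed = 1122 × 1.713 = 1922 mol.
N₂ fed = 1922 × 79/21 = 7230 mol.
Fuel reacted = 0.736 × 561 → ξ = 412.9 mol.
Outlet (n = n₀ + ν ξ):
  CH₄: 561 − 1(412.9) = 148.1
  O₂: 1922 − 2(412.9) = 1096
  N₂: 7230 (inert)
  CO₂: 0 + 1(412.9) = 412.9
  H₂O: 0 + 2(412.9) = 825.8
Dry total = 8888 mol; y_O₂ (dry) = 1096 / 8888 = 0.1233.

0.123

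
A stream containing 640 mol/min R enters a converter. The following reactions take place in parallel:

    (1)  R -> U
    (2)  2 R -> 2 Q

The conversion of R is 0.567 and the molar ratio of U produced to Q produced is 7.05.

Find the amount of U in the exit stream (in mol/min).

318 mol/min

Conversion of R: R consumed = 0.567 × 640 = 362.9 mol/min = 1ξ₁ + 2ξ₂.
Selectivity: 1ξ₁ / (2ξ₂) = 7.05 → ξ₁ = 14.1 ξ₂.
Substitute: (1·14.1 + 2) ξ₂ = 362.9 → ξ₂ = 22.54 mol/min, ξ₁ = 317.8 mol/min.
Outlet amounts (n = n₀ + Σ ν·ξ):
  R: 640 − 1(317.8) − 2(22.54) = 277.1
  U: 0 + 1(317.8) = 317.8
  Q: 0 + 2(22.54) = 45.08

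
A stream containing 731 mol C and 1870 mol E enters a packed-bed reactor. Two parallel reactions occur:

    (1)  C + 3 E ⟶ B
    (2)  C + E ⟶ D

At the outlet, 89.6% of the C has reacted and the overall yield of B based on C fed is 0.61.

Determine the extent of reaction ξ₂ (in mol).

ξ₂ = 209 mol

Yield of B: 1ξ₁ / 731 = 0.61 → ξ₁ = 445.9 mol.
Conversion of C: 1ξ₁ + 1ξ₂ = 0.896 × 731 = 655 → ξ₂ = 209.1 mol.
Outlet amounts (n = n₀ + Σ ν·ξ):
  C: 731 − 1(445.9) − 1(209.1) = 76.02
  E: 1870 − 3(445.9) − 1(209.1) = 323.2
  B: 0 + 1(445.9) = 445.9
  D: 0 + 1(209.1) = 209.1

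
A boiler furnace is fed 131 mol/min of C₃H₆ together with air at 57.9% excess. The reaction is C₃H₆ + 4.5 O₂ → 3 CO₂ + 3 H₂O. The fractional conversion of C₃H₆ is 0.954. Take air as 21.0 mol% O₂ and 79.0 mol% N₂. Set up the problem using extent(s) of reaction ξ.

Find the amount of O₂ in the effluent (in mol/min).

368 mol/min

Stoichiometric O₂ = 4.5 × 131 = 589.5 mol/min; O₂ fed = 589.5 × 1.579 = 930.8 mol/min.
N₂ fed = 930.8 × 79/21 = 3502 mol/min.
Fuel reacted = 0.954 × 131 → ξ = 125 mol/min.
Outlet (n = n₀ + ν ξ):
  C₃H₆: 131 − 1(125) = 6.026
  O₂: 930.8 − 4.5(125) = 368.4
  N₂: 3502 (inert)
  CO₂: 0 + 3(125) = 374.9
  H₂O: 0 + 3(125) = 374.9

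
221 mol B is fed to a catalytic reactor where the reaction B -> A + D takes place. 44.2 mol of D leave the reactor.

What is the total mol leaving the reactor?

265 mol

For D: n = n₀ + 1ξ → 44.2 = 0 + 1ξ, giving ξ = 44.2 mol.
Outlet amounts (n = n₀ + ν ξ):
  B: 221 − 1(44.2) = 176.8
  A: 0 + 1(44.2) = 44.2
  D: 0 + 1(44.2) = 44.2
Total out = 176.8 + 44.2 + 44.2 = 265.2 mol.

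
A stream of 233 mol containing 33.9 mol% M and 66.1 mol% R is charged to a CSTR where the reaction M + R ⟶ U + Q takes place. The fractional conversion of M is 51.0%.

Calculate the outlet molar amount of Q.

M reacted = 0.51 × 78.99 = 40.28 mol; ν_M = −1, so ξ = 40.28/1 = 40.28 mol.
Outlet amounts (n = n₀ + ν ξ):
  M: 78.99 − 1(40.28) = 38.7
  R: 154 − 1(40.28) = 113.7
  U: 0 + 1(40.28) = 40.28
  Q: 0 + 1(40.28) = 40.28

40.3 mol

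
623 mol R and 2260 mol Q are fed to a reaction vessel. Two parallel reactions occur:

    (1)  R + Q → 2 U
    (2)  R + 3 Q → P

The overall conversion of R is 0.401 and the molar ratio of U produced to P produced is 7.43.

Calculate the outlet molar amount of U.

Conversion of R: R consumed = 0.401 × 623 = 249.8 mol = 1ξ₁ + 1ξ₂.
Selectivity: 2ξ₁ / (1ξ₂) = 7.43 → ξ₁ = 3.715 ξ₂.
Substitute: (1·3.715 + 1) ξ₂ = 249.8 → ξ₂ = 52.98 mol, ξ₁ = 196.8 mol.
Outlet amounts (n = n₀ + Σ ν·ξ):
  R: 623 − 1(196.8) − 1(52.98) = 373.2
  Q: 2260 − 1(196.8) − 3(52.98) = 1904
  U: 0 + 2(196.8) = 393.7
  P: 0 + 1(52.98) = 52.98

394 mol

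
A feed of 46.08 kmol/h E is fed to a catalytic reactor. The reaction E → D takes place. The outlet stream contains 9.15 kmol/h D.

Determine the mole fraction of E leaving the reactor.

0.801

For D: n = n₀ + 1ξ → 9.15 = 0 + 1ξ, giving ξ = 9.15 kmol/h.
Outlet amounts (n = n₀ + ν ξ):
  E: 46.08 − 1(9.15) = 36.93
  D: 0 + 1(9.15) = 9.15
Total out = 46.08 kmol/h; y_E = 36.93 / 46.08 = 0.8014.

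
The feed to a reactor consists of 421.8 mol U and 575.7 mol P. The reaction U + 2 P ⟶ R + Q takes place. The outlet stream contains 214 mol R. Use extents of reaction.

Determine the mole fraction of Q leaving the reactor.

For R: n = n₀ + 1ξ → 214 = 0 + 1ξ, giving ξ = 214 mol.
Outlet amounts (n = n₀ + ν ξ):
  U: 421.8 − 1(214) = 207.8
  P: 575.7 − 2(214) = 147.7
  R: 0 + 1(214) = 214
  Q: 0 + 1(214) = 214
Total out = 783.5 mol; y_Q = 214 / 783.5 = 0.2731.

0.273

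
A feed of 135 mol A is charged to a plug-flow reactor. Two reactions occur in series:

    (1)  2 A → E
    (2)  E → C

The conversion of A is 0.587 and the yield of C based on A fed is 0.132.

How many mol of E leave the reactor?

Conversion of A: A consumed = 2ξ₁ = 0.587 × 135 → ξ₁ = 39.62 mol.
Yield of C: 1ξ₂ / 135 = 0.132 → ξ₂ = 17.82 mol.
Outlet amounts (n = n₀ + Σ ν·ξ):
  A: 135 − 2(39.62) = 55.76
  E: 0 + 1(39.62) − 1(17.82) = 21.8
  C: 0 + 1(17.82) = 17.82

21.8 mol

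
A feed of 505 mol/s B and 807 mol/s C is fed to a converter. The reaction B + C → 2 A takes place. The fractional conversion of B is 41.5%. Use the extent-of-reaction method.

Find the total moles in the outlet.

B reacted = 0.415 × 505 = 209.6 mol/s; ν_B = −1, so ξ = 209.6/1 = 209.6 mol/s.
Outlet amounts (n = n₀ + ν ξ):
  B: 505 − 1(209.6) = 295.4
  C: 807 − 1(209.6) = 597.4
  A: 0 + 2(209.6) = 419.1
Total out = 295.4 + 597.4 + 419.1 = 1312 mol/s.

1310 mol/s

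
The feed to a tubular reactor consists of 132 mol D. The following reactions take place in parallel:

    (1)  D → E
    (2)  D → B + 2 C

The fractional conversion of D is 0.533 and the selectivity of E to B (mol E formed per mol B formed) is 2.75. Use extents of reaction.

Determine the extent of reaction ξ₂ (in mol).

Conversion of D: D consumed = 0.533 × 132 = 70.36 mol = 1ξ₁ + 1ξ₂.
Selectivity: 1ξ₁ / (1ξ₂) = 2.75 → ξ₁ = 2.75 ξ₂.
Substitute: (1·2.75 + 1) ξ₂ = 70.36 → ξ₂ = 18.76 mol, ξ₁ = 51.59 mol.
Outlet amounts (n = n₀ + Σ ν·ξ):
  D: 132 − 1(51.59) − 1(18.76) = 61.64
  E: 0 + 1(51.59) = 51.59
  B: 0 + 1(18.76) = 18.76
  C: 0 + 2(18.76) = 37.52

ξ₂ = 18.8 mol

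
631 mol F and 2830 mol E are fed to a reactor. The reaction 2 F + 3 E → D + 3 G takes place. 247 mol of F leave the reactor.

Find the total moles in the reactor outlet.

3270 mol

For F: n = n₀ − 2ξ → 247 = 631 − 2ξ, giving ξ = 192 mol.
Outlet amounts (n = n₀ + ν ξ):
  F: 631 − 2(192) = 247
  E: 2830 − 3(192) = 2254
  D: 0 + 1(192) = 192
  G: 0 + 3(192) = 576
Total out = 247 + 2254 + 192 + 576 = 3269 mol.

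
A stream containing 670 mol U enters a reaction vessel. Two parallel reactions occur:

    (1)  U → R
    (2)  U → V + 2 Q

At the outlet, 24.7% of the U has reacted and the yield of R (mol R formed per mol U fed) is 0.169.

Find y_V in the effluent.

0.0675

Yield of R: 1ξ₁ / 670 = 0.169 → ξ₁ = 113.2 mol.
Conversion of U: 1ξ₁ + 1ξ₂ = 0.247 × 670 = 165.5 → ξ₂ = 52.26 mol.
Outlet amounts (n = n₀ + Σ ν·ξ):
  U: 670 − 1(113.2) − 1(52.26) = 504.5
  R: 0 + 1(113.2) = 113.2
  V: 0 + 1(52.26) = 52.26
  Q: 0 + 2(52.26) = 104.5
Total out = 774.5 mol; y_V = 52.26 / 774.5 = 0.06747.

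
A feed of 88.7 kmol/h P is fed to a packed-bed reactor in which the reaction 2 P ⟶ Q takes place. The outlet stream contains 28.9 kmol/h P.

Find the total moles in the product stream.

For P: n = n₀ − 2ξ → 28.9 = 88.7 − 2ξ, giving ξ = 29.9 kmol/h.
Outlet amounts (n = n₀ + ν ξ):
  P: 88.7 − 2(29.9) = 28.9
  Q: 0 + 1(29.9) = 29.9
Total out = 28.9 + 29.9 = 58.8 kmol/h.

58.8 kmol/h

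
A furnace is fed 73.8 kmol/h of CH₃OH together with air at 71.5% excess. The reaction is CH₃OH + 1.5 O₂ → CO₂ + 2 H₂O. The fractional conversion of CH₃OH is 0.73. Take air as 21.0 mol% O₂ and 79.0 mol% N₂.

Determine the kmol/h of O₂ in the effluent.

109 kmol/h

Stoichiometric O₂ = 1.5 × 73.8 = 110.7 kmol/h; O₂ fed = 110.7 × 1.715 = 189.9 kmol/h.
N₂ fed = 189.9 × 79/21 = 714.2 kmol/h.
Fuel reacted = 0.73 × 73.8 → ξ = 53.87 kmol/h.
Outlet (n = n₀ + ν ξ):
  CH₃OH: 73.8 − 1(53.87) = 19.93
  O₂: 189.9 − 1.5(53.87) = 109
  N₂: 714.2 (inert)
  CO₂: 0 + 1(53.87) = 53.87
  H₂O: 0 + 2(53.87) = 107.7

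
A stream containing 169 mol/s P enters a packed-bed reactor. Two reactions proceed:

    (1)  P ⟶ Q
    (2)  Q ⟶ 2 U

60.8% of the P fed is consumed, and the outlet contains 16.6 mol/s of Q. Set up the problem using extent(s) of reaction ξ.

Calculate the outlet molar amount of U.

172 mol/s

Conversion of P: P consumed = 1ξ₁ = 0.608 × 169 → ξ₁ = 102.8 mol/s.
Q balance: n_Q = 0 + 1ξ₁ − 1ξ₂ = 16.6 → ξ₂ = (1·102.8 − 16.6)/1 = 86.15 mol/s.
Outlet amounts (n = n₀ + Σ ν·ξ):
  P: 169 − 1(102.8) = 66.25
  Q: 0 + 1(102.8) − 1(86.15) = 16.6
  U: 0 + 2(86.15) = 172.3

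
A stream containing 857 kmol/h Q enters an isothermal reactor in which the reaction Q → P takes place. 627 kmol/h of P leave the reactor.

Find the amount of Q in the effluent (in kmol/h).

230 kmol/h

For P: n = n₀ + 1ξ → 627 = 0 + 1ξ, giving ξ = 627 kmol/h.
Outlet amounts (n = n₀ + ν ξ):
  Q: 857 − 1(627) = 230
  P: 0 + 1(627) = 627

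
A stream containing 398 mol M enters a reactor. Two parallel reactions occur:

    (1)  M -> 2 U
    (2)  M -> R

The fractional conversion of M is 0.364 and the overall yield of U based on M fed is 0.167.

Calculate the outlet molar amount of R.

112 mol

Yield of U: 2ξ₁ / 398 = 0.167 → ξ₁ = 33.23 mol.
Conversion of M: 1ξ₁ + 1ξ₂ = 0.364 × 398 = 144.9 → ξ₂ = 111.6 mol.
Outlet amounts (n = n₀ + Σ ν·ξ):
  M: 398 − 1(33.23) − 1(111.6) = 253.1
  U: 0 + 2(33.23) = 66.47
  R: 0 + 1(111.6) = 111.6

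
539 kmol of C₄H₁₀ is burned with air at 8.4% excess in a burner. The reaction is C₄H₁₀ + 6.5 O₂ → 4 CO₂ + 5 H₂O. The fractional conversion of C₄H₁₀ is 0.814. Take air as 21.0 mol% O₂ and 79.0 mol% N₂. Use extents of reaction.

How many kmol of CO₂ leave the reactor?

1750 kmol

Stoichiometric O₂ = 6.5 × 539 = 3504 kmol; O₂ fed = 3504 × 1.084 = 3798 kmol.
N₂ fed = 3798 × 79/21 = 14290 kmol.
Fuel reacted = 0.814 × 539 → ξ = 438.7 kmol.
Outlet (n = n₀ + ν ξ):
  C₄H₁₀: 539 − 1(438.7) = 100.3
  O₂: 3798 − 6.5(438.7) = 945.9
  N₂: 14290 (inert)
  CO₂: 0 + 4(438.7) = 1755
  H₂O: 0 + 5(438.7) = 2194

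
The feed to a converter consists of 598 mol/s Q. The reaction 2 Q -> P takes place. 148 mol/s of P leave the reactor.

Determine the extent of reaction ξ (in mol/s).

ξ = 148 mol/s

For P: n = n₀ + 1ξ → 148 = 0 + 1ξ, giving ξ = 148 mol/s.
Outlet amounts (n = n₀ + ν ξ):
  Q: 598 − 2(148) = 302
  P: 0 + 1(148) = 148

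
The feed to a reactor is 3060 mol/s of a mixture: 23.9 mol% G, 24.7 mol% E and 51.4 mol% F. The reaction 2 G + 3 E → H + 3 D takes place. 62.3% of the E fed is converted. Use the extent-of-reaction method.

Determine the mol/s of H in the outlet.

157 mol/s

E reacted = 0.623 × 755.8 = 470.9 mol/s; ν_E = −3, so ξ = 470.9/3 = 157 mol/s.
Outlet amounts (n = n₀ + ν ξ):
  G: 731.3 − 2(157) = 417.4
  E: 755.8 − 3(157) = 284.9
  H: 0 + 1(157) = 157
  D: 0 + 3(157) = 470.9
  F: 1573 (inert)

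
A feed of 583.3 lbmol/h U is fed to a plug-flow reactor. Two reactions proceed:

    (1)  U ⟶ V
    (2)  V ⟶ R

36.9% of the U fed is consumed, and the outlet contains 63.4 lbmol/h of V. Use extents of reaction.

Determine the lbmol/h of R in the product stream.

152 lbmol/h

Conversion of U: U consumed = 1ξ₁ = 0.369 × 583.3 → ξ₁ = 215.2 lbmol/h.
V balance: n_V = 0 + 1ξ₁ − 1ξ₂ = 63.4 → ξ₂ = (1·215.2 − 63.4)/1 = 151.8 lbmol/h.
Outlet amounts (n = n₀ + Σ ν·ξ):
  U: 583.3 − 1(215.2) = 368.1
  V: 0 + 1(215.2) − 1(151.8) = 63.4
  R: 0 + 1(151.8) = 151.8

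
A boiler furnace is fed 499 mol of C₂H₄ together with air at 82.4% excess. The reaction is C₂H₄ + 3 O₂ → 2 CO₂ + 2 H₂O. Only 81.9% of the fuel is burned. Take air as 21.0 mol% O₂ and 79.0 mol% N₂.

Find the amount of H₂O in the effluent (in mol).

817 mol

Stoichiometric O₂ = 3 × 499 = 1497 mol; O₂ fed = 1497 × 1.824 = 2731 mol.
N₂ fed = 2731 × 79/21 = 10270 mol.
Fuel reacted = 0.819 × 499 → ξ = 408.7 mol.
Outlet (n = n₀ + ν ξ):
  C₂H₄: 499 − 1(408.7) = 90.32
  O₂: 2731 − 3(408.7) = 1504
  N₂: 10270 (inert)
  CO₂: 0 + 2(408.7) = 817.4
  H₂O: 0 + 2(408.7) = 817.4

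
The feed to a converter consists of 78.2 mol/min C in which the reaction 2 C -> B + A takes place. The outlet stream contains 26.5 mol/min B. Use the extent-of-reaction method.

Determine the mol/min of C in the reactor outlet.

25.2 mol/min

For B: n = n₀ + 1ξ → 26.5 = 0 + 1ξ, giving ξ = 26.5 mol/min.
Outlet amounts (n = n₀ + ν ξ):
  C: 78.2 − 2(26.5) = 25.2
  B: 0 + 1(26.5) = 26.5
  A: 0 + 1(26.5) = 26.5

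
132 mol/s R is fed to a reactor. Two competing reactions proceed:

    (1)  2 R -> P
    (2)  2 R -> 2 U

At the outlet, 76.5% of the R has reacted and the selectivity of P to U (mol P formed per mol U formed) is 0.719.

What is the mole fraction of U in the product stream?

Conversion of R: R consumed = 0.765 × 132 = 101 mol/s = 2ξ₁ + 2ξ₂.
Selectivity: 1ξ₁ / (2ξ₂) = 0.719 → ξ₁ = 1.438 ξ₂.
Substitute: (2·1.438 + 2) ξ₂ = 101 → ξ₂ = 20.71 mol/s, ξ₁ = 29.78 mol/s.
Outlet amounts (n = n₀ + Σ ν·ξ):
  R: 132 − 2(29.78) − 2(20.71) = 31.02
  P: 0 + 1(29.78) = 29.78
  U: 0 + 2(20.71) = 41.42
Total out = 102.2 mol/s; y_U = 41.42 / 102.2 = 0.4052.

0.405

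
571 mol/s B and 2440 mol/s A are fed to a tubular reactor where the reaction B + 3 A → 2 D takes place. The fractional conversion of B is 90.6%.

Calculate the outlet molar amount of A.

888 mol/s

B reacted = 0.906 × 571 = 517.3 mol/s; ν_B = −1, so ξ = 517.3/1 = 517.3 mol/s.
Outlet amounts (n = n₀ + ν ξ):
  B: 571 − 1(517.3) = 53.67
  A: 2440 − 3(517.3) = 888
  D: 0 + 2(517.3) = 1035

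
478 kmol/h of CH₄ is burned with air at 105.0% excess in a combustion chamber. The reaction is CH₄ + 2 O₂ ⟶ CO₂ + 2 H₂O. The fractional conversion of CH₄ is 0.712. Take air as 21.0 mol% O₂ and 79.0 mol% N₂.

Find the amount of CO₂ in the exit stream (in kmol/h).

Stoichiometric O₂ = 2 × 478 = 956 kmol/h; O₂ fed = 956 × 2.050 = 1960 kmol/h.
N₂ fed = 1960 × 79/21 = 7373 kmol/h.
Fuel reacted = 0.712 × 478 → ξ = 340.3 kmol/h.
Outlet (n = n₀ + ν ξ):
  CH₄: 478 − 1(340.3) = 137.7
  O₂: 1960 − 2(340.3) = 1279
  N₂: 7373 (inert)
  CO₂: 0 + 1(340.3) = 340.3
  H₂O: 0 + 2(340.3) = 680.7

340 kmol/h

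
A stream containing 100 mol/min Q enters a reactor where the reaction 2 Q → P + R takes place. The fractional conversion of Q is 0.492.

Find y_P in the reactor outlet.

0.246

Q reacted = 0.492 × 100 = 49.2 mol/min; ν_Q = −2, so ξ = 49.2/2 = 24.6 mol/min.
Outlet amounts (n = n₀ + ν ξ):
  Q: 100 − 2(24.6) = 50.8
  P: 0 + 1(24.6) = 24.6
  R: 0 + 1(24.6) = 24.6
Total out = 100 mol/min; y_P = 24.6 / 100 = 0.246.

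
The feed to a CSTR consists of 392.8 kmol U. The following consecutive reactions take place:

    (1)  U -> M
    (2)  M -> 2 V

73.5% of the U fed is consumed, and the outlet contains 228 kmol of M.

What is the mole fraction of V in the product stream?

0.268

Conversion of U: U consumed = 1ξ₁ = 0.735 × 392.8 → ξ₁ = 288.7 kmol.
M balance: n_M = 0 + 1ξ₁ − 1ξ₂ = 228 → ξ₂ = (1·288.7 − 228)/1 = 60.71 kmol.
Outlet amounts (n = n₀ + Σ ν·ξ):
  U: 392.8 − 1(288.7) = 104.1
  M: 0 + 1(288.7) − 1(60.71) = 228
  V: 0 + 2(60.71) = 121.4
Total out = 453.5 kmol; y_V = 121.4 / 453.5 = 0.2677.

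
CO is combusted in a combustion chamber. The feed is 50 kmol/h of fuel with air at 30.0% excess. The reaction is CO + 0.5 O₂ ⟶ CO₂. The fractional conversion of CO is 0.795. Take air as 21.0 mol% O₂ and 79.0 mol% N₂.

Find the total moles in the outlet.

185 kmol/h

Stoichiometric O₂ = 0.5 × 50 = 25 kmol/h; O₂ fed = 25 × 1.300 = 32.5 kmol/h.
N₂ fed = 32.5 × 79/21 = 122.3 kmol/h.
Fuel reacted = 0.795 × 50 → ξ = 39.75 kmol/h.
Outlet (n = n₀ + ν ξ):
  CO: 50 − 1(39.75) = 10.25
  O₂: 32.5 − 0.5(39.75) = 12.62
  N₂: 122.3 (inert)
  CO₂: 0 + 1(39.75) = 39.75
Total out = 10.25 + 12.62 + 122.3 + 39.75 = 184.9 kmol/h.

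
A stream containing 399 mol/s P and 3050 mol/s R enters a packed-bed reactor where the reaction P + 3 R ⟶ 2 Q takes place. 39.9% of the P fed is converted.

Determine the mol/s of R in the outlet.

P reacted = 0.399 × 399 = 159.2 mol/s; ν_P = −1, so ξ = 159.2/1 = 159.2 mol/s.
Outlet amounts (n = n₀ + ν ξ):
  P: 399 − 1(159.2) = 239.8
  R: 3050 − 3(159.2) = 2572
  Q: 0 + 2(159.2) = 318.4

2570 mol/s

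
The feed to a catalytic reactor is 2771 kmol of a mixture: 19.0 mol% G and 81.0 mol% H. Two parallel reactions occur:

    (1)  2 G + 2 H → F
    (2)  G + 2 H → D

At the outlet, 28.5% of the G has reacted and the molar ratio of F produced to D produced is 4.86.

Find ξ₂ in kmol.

Conversion of G: G consumed = 0.285 × 526.5 = 150 kmol = 2ξ₁ + 1ξ₂.
Selectivity: 1ξ₁ / (1ξ₂) = 4.86 → ξ₁ = 4.86 ξ₂.
Substitute: (2·4.86 + 1) ξ₂ = 150 → ξ₂ = 14 kmol, ξ₁ = 68.03 kmol.
Outlet amounts (n = n₀ + Σ ν·ξ):
  G: 526.5 − 2(68.03) − 1(14) = 376.4
  H: 2245 − 2(68.03) − 2(14) = 2080
  F: 0 + 1(68.03) = 68.03
  D: 0 + 1(14) = 14

ξ₂ = 14 kmol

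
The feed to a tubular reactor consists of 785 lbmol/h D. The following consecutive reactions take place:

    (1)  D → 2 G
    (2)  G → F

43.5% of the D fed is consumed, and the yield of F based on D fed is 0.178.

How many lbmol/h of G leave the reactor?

543 lbmol/h

Conversion of D: D consumed = 1ξ₁ = 0.435 × 785 → ξ₁ = 341.5 lbmol/h.
Yield of F: 1ξ₂ / 785 = 0.178 → ξ₂ = 139.7 lbmol/h.
Outlet amounts (n = n₀ + Σ ν·ξ):
  D: 785 − 1(341.5) = 443.5
  G: 0 + 2(341.5) − 1(139.7) = 543.2
  F: 0 + 1(139.7) = 139.7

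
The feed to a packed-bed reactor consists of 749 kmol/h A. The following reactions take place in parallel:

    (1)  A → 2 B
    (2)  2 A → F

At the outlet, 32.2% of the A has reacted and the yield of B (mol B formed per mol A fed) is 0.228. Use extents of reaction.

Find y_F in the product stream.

Yield of B: 2ξ₁ / 749 = 0.228 → ξ₁ = 85.39 kmol/h.
Conversion of A: 1ξ₁ + 2ξ₂ = 0.322 × 749 = 241.2 → ξ₂ = 77.9 kmol/h.
Outlet amounts (n = n₀ + Σ ν·ξ):
  A: 749 − 1(85.39) − 2(77.9) = 507.8
  B: 0 + 2(85.39) = 170.8
  F: 0 + 1(77.9) = 77.9
Total out = 756.5 kmol/h; y_F = 77.9 / 756.5 = 0.103.

0.103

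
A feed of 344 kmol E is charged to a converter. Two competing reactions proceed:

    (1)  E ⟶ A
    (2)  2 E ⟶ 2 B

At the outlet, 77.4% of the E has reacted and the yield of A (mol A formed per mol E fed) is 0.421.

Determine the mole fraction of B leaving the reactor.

0.353

Yield of A: 1ξ₁ / 344 = 0.421 → ξ₁ = 144.8 kmol.
Conversion of E: 1ξ₁ + 2ξ₂ = 0.774 × 344 = 266.3 → ξ₂ = 60.72 kmol.
Outlet amounts (n = n₀ + Σ ν·ξ):
  E: 344 − 1(144.8) − 2(60.72) = 77.74
  A: 0 + 1(144.8) = 144.8
  B: 0 + 2(60.72) = 121.4
Total out = 344 kmol; y_B = 121.4 / 344 = 0.353.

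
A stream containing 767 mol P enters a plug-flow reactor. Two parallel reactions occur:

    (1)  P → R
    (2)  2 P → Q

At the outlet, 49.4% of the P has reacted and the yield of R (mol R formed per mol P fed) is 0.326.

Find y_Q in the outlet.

Yield of R: 1ξ₁ / 767 = 0.326 → ξ₁ = 250 mol.
Conversion of P: 1ξ₁ + 2ξ₂ = 0.494 × 767 = 378.9 → ξ₂ = 64.43 mol.
Outlet amounts (n = n₀ + Σ ν·ξ):
  P: 767 − 1(250) − 2(64.43) = 388.1
  R: 0 + 1(250) = 250
  Q: 0 + 1(64.43) = 64.43
Total out = 702.6 mol; y_Q = 64.43 / 702.6 = 0.0917.

0.0917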